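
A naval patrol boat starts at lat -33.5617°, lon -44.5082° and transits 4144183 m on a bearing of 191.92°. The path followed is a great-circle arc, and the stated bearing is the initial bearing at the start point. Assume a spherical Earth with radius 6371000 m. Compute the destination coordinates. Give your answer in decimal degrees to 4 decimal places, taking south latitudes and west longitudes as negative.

latitude -69.0150°, longitude -64.9501°

δ = 4144183/6371000 = 0.650476 rad (37.2695°).
Converting: φ₁ = -0.585762 rad, θ = 3.349636 rad.
Destination latitude: φ₂ = arcsin( sin φ₁ cos δ + cos φ₁ sin δ cos θ ) = arcsin(-0.933675) = -69.0150°.
Δλ = atan2( sin θ sin δ cos φ₁ , cos δ − sin φ₁ sin φ₂ ) = atan2(-0.104225, 0.279628) = -0.356778 rad = -20.4419°.
λ₂ = -44.5082° + -20.4419° = -64.9501°.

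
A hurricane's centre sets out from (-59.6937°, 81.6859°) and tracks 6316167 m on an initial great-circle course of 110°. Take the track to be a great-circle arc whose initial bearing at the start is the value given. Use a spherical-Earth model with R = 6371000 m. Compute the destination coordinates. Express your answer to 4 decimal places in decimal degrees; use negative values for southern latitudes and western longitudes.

latitude -38.1063°, longitude 169.5588°

Angular distance δ = d/R = 6316167 / 6371000 = 0.991393 rad.
Start latitude φ₁ = -1.041852 rad; initial bearing θ = 1.919862 rad.
sin φ₂ = sin φ₁ cos δ + cos φ₁ sin δ cos θ = (-0.863340)(0.547524) + (0.504623)(0.836790)(-0.342020) = -0.617122
φ₂ = asin(-0.617122) = -0.665080 rad = -38.1063°.
For the longitude increment, Δλ = atan2( sin θ sin δ cos φ₁, cos δ − sin φ₁ sin φ₂ ) = atan2(0.396797, 0.014738) = 87.8729°.
λ₂ = 81.6859° + 87.8729° = 169.5588°.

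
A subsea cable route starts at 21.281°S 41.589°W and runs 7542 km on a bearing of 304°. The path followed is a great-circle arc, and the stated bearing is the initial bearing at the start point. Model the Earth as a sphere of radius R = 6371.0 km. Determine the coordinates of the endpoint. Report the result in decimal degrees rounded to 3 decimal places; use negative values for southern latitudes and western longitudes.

latitude 20.215°, longitude -96.487°

The arc subtends δ = 7542/6371 = 1.183802 rad at the centre.
With φ₁ = -21.281° = -0.371424 rad and θ = 304° = 5.305801 rad:
sin φ₂ = sin φ₁ cos δ + cos φ₁ sin δ cos θ = (-0.362942)(0.377407) + (0.931812)(0.926047)(0.559193) = 0.345552
φ₂ = asin(0.345552) = 0.352827 rad = 20.215°.
Δλ = atan2( sin θ sin δ cos φ₁ , cos δ − sin φ₁ sin φ₂ ) = atan2(-0.715378, 0.502822) = -0.958142 rad = -54.898°.
λ₂ = -41.589° + -54.898° = -96.487°.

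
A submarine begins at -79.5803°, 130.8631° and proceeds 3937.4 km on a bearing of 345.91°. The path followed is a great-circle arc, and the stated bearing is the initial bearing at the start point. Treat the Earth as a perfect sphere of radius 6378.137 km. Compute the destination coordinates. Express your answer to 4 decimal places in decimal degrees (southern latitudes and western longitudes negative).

latitude -44.4623°, longitude 119.4754°

The arc subtends δ = 3937.4/6378.137 = 0.617328 rad at the centre.
Converting: φ₁ = -1.388938 rad, θ = 6.037268 rad.
Applying the spherical law of cosines for sides, sin φ₂ = sin φ₁ cos δ + cos φ₁ sin δ cos θ = -0.700440, so φ₂ = -44.4623°.
Δλ = atan2( sin θ sin δ cos φ₁ , cos δ − sin φ₁ sin φ₂ ) = atan2(-0.025487, 0.126539) = -0.198754 rad = -11.3877°.
λ₂ = λ₁ + Δλ = 119.4754°.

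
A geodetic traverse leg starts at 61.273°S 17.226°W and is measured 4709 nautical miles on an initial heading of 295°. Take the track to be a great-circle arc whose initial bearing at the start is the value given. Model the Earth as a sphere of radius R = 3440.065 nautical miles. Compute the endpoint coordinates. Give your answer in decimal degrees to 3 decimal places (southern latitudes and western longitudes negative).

latitude 1.325°, longitude -79.865°

The arc subtends δ = 4709/3440.065 = 1.368869 rad at the centre.
Start latitude φ₁ = -1.069416 rad; initial bearing θ = 5.148721 rad.
Applying the spherical law of cosines for sides, sin φ₂ = sin φ₁ cos δ + cos φ₁ sin δ cos θ = 0.023126, so φ₂ = 1.325°.
Then Δλ = atan2(-0.426754, 0.220837) = -1.093262 rad, from sin θ sin δ cos φ₁ over cos δ − sin φ₁ sin φ₂.
λ₂ = -17.226° + -62.639° = -79.865°.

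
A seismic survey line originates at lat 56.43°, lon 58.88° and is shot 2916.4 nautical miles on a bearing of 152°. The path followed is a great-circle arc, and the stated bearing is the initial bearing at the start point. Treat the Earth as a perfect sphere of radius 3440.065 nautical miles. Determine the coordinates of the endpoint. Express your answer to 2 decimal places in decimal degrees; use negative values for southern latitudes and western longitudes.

latitude 10.67°, longitude 79.87°

Angular distance δ = d/R = 2916.4 / 3440.065 = 0.847775 rad.
Converting: φ₁ = 0.984889 rad, θ = 2.652900 rad.
Destination latitude: φ₂ = arcsin( sin φ₁ cos δ + cos φ₁ sin δ cos θ ) = arcsin(0.185217) = 10.67°.
Δλ = atan2( sin θ sin δ cos φ₁ , cos δ − sin φ₁ sin φ₂ ) = atan2(0.194648, 0.507329) = 0.366352 rad = 20.99°.
Hence λ₂ = 58.88° + 20.99° = 79.87°.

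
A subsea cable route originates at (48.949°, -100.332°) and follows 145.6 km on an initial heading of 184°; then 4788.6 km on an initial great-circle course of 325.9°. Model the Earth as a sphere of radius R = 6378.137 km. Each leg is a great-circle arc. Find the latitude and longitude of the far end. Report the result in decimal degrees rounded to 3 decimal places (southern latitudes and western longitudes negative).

latitude 67.059°, longitude -179.352°

Apply the spherical direct solution leg by leg, carrying full precision between legs.
Leg 1: from (48.949°, -100.332°), δ = 145.6/6378.137 = 0.022828 rad, θ = 184° → φ = 47.644°, λ = -100.467°.
Leg 2: from (47.644°, -100.467°), δ = 4788.6/6378.137 = 0.750783 rad, θ = 325.9° → φ = 67.059°, λ = -179.352°.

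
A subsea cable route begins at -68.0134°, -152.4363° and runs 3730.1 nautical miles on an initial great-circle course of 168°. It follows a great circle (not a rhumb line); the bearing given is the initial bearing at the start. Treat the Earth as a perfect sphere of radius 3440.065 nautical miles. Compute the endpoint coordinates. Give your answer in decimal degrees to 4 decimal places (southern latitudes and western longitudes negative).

latitude -49.2216°, longitude 11.2201°

Central angle δ = d/R = 1.084311 rad.
With φ₁ = -68.0134° = -1.187058 rad and θ = 168° = 2.932153 rad:
sin φ₂ = sin φ₁ cos δ + cos φ₁ sin δ cos θ = (-0.927271)(0.467522) + (0.374390)(0.883981)(-0.978148) = -0.757241
φ₂ = asin(-0.757241) = -0.859079 rad = -49.2216°.
For the longitude increment, Δλ = atan2( sin θ sin δ cos φ₁, cos δ − sin φ₁ sin φ₂ ) = atan2(0.068809, -0.234646) = 163.6564°.
λ₂ = λ₁ + Δλ = 11.2201°.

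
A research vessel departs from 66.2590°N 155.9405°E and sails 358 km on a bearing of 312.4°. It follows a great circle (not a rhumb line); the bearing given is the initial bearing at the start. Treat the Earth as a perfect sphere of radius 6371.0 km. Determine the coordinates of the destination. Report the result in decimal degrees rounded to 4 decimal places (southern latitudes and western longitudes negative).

latitude 68.3068°, longitude 149.4983°

Angular distance δ = d/R = 358 / 6371 = 0.056192 rad.
Converting: φ₁ = 1.156438 rad, θ = 5.452409 rad.
Applying the spherical law of cosines for sides, sin φ₂ = sin φ₁ cos δ + cos φ₁ sin δ cos θ = 0.929177, so φ₂ = 68.3068°.
Δλ = atan2( sin θ sin δ cos φ₁ , cos δ − sin φ₁ sin φ₂ ) = atan2(-0.016697, 0.147877) = -0.112438 rad = -6.4422°.
λ₂ = 155.9405° + -6.4422° = 149.4983°.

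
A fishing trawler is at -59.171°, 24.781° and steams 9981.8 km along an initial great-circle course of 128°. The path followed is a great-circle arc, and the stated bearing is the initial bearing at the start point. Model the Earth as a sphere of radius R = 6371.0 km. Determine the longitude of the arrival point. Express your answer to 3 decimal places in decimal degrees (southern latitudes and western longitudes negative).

longitude 148.534°

Angular distance δ = d/R = 9981.8 / 6371 = 1.566756 rad.
Converting: φ₁ = -1.032729 rad, θ = 2.234021 rad.
sin φ₂ = sin φ₁ cos δ + cos φ₁ sin δ cos θ = (-0.858701)(0.004041) + (0.512478)(0.999992)(-0.615661) = -0.318980
φ₂ = asin(-0.318980) = -0.324653 rad = -18.601°.
Δλ = atan2( sin θ sin δ cos φ₁ , cos δ − sin φ₁ sin φ₂ ) = atan2(0.403835, -0.269868) = 2.159903 rad = 123.753°.
Hence λ₂ = 24.781° + 123.753° = 148.534°.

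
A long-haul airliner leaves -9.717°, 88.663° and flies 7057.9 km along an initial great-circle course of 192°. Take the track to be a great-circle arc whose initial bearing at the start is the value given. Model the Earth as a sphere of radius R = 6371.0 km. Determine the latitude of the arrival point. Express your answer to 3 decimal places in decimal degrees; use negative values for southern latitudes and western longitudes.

δ = 7057.9/6371 = 1.107817 rad (63.4732°).
With φ₁ = -9.717° = -0.169594 rad and θ = 192° = 3.351032 rad:
Destination latitude: φ₂ = arcsin( sin φ₁ cos δ + cos φ₁ sin δ cos θ ) = arcsin(-0.937999) = -69.718°.
For the longitude increment, Δλ = atan2( sin θ sin δ cos φ₁, cos δ − sin φ₁ sin φ₂ ) = atan2(-0.183355, 0.288299) = -32.456°.
λ₂ = 88.663° + -32.456° = 56.207°.

latitude -69.718°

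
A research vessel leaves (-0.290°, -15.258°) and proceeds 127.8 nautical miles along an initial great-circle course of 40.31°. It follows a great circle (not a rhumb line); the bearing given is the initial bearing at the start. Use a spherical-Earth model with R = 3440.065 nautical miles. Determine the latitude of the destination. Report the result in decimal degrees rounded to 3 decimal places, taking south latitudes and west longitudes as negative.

Central angle δ = d/R = 0.037150 rad.
With φ₁ = -0.290° = -0.005061 rad and θ = 40.31° = 0.703542 rad:
sin φ₂ = sin φ₁ cos δ + cos φ₁ sin δ cos θ = (-0.005061)(0.999310) + (0.999987)(0.037142)(0.762555) = 0.023264
φ₂ = asin(0.023264) = 0.023267 rad = 1.333°.
For the longitude increment, Δλ = atan2( sin θ sin δ cos φ₁, cos δ − sin φ₁ sin φ₂ ) = atan2(0.024028, 0.999428) = 1.377°.
Hence λ₂ = -15.258° + 1.377° = -13.881°.

latitude 1.333°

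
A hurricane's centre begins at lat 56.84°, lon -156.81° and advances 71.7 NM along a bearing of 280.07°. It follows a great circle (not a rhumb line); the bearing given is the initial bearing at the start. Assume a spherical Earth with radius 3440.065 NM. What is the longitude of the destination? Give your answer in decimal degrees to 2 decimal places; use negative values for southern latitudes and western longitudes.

Angular distance δ = d/R = 71.7 / 3440.065 = 0.020843 rad.
Converting: φ₁ = 0.992045 rad, θ = 4.888144 rad.
Applying the spherical law of cosines for sides, sin φ₂ = sin φ₁ cos δ + cos φ₁ sin δ cos θ = 0.838958, so φ₂ = 57.03°.
Δλ = atan2( sin θ sin δ cos φ₁ , cos δ − sin φ₁ sin φ₂ ) = atan2(-0.011224, 0.297452) = -0.037716 rad = -2.16°.
λ₂ = λ₁ + Δλ = -158.97°.

longitude -158.97°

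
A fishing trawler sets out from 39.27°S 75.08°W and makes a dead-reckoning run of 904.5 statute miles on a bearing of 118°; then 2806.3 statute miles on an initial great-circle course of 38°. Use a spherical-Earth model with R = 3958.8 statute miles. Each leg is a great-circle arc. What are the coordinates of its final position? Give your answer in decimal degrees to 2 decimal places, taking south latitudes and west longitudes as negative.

latitude -9.41°, longitude -34.87°

Apply the spherical direct solution leg by leg, carrying full precision between legs.
Leg 1: from (-39.27°, -75.08°), δ = 904.5/3958.8 = 0.228478 rad, θ = 118° → φ = -44.33°, λ = -58.84°.
Leg 2: from (-44.33°, -58.84°), δ = 2806.3/3958.8 = 0.708876 rad, θ = 38° → φ = -9.41°, λ = -34.87°.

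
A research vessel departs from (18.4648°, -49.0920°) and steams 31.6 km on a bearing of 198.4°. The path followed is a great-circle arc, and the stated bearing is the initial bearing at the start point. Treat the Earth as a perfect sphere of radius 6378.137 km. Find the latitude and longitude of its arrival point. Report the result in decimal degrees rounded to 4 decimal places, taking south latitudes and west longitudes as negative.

latitude 18.1954°, longitude -49.1863°

δ = 31.6/6378.137 = 0.004954 rad (0.2839°).
Start latitude φ₁ = 0.322272 rad; initial bearing θ = 3.462733 rad.
sin φ₂ = sin φ₁ cos δ + cos φ₁ sin δ cos θ = (0.316722)(0.999988) + (0.948518)(0.004954)(-0.948876) = 0.312259
φ₂ = asin(0.312259) = 0.317570 rad = 18.1954°.
For the longitude increment, Δλ = atan2( sin θ sin δ cos φ₁, cos δ − sin φ₁ sin φ₂ ) = atan2(-0.001483, 0.901088) = -0.0943°.
λ₂ = λ₁ + Δλ = -49.1863°.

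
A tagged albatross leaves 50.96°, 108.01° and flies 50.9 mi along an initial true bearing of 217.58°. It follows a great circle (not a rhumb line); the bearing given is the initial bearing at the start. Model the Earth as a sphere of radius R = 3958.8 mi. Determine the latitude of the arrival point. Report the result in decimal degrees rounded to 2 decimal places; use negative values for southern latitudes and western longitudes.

latitude 50.37°

Angular distance δ = d/R = 50.9 / 3958.8 = 0.012857 rad.
Start latitude φ₁ = 0.889420 rad; initial bearing θ = 3.797487 rad.
Destination latitude: φ₂ = arcsin( sin φ₁ cos δ + cos φ₁ sin δ cos θ ) = arcsin(0.770224) = 50.37°.
Then Δλ = atan2(-0.004939, 0.401679) = -0.012295 rad, from sin θ sin δ cos φ₁ over cos δ − sin φ₁ sin φ₂.
Hence λ₂ = 108.01° + -0.70° = 107.31°.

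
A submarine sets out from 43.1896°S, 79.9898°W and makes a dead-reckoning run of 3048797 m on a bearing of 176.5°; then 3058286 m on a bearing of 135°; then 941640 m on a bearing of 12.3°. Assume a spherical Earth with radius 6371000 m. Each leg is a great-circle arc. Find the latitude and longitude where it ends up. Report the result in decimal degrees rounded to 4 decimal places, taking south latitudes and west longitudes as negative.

Apply the spherical direct solution leg by leg, carrying full precision between legs.
Leg 1: from (-43.1896°, -79.9898°), δ = 3048797/6371000 = 0.478543 rad, θ = 176.5° → φ = -70.5003°, λ = -75.1588°.
Leg 2: from (-70.5003°, -75.1588°), δ = 3058286/6371000 = 0.480032 rad, θ = 135° → φ = -70.9279°, λ = 16.9007°.
Leg 3: from (-70.9279°, 16.9007°), δ = 941640/6371000 = 0.147801 rad, θ = 12.3° → φ = -62.5967°, λ = 20.8091°.

latitude -62.5967°, longitude 20.8091°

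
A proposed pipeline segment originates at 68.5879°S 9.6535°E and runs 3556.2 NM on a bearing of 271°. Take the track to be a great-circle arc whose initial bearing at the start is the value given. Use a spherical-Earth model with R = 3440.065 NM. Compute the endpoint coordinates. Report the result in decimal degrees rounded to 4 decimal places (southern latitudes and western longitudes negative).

latitude -28.0867°, longitude -67.1952°

The arc subtends δ = 3556.2/3440.065 = 1.033760 rad at the centre.
Start latitude φ₁ = -1.197085 rad; initial bearing θ = 4.729842 rad.
sin φ₂ = sin φ₁ cos δ + cos φ₁ sin δ cos θ = (-0.930979)(0.511592) + (0.365073)(0.859228)(0.017452) = -0.470807
φ₂ = asin(-0.470807) = -0.490205 rad = -28.0867°.
For the longitude increment, Δλ = atan2( sin θ sin δ cos φ₁, cos δ − sin φ₁ sin φ₂ ) = atan2(-0.313634, 0.073281) = -76.8487°.
λ₂ = λ₁ + Δλ = -67.1952°.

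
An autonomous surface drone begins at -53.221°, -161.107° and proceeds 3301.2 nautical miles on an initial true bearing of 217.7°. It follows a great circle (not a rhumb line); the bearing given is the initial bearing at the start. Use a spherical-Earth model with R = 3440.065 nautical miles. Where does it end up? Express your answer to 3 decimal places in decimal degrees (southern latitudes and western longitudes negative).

latitude -57.949°, longitude 89.587°

δ = 3301.2/3440.065 = 0.959633 rad (54.9829°).
Converting: φ₁ = -0.928882 rad, θ = 3.799582 rad.
Applying the spherical law of cosines for sides, sin φ₂ = sin φ₁ cos δ + cos φ₁ sin δ cos θ = -0.847577, so φ₂ = -57.949°.
Δλ = atan2( sin θ sin δ cos φ₁ , cos δ − sin φ₁ sin φ₂ ) = atan2(-0.299861, -0.105047) = -1.907756 rad = -109.306°.
λ₂ = -161.107° + -109.306° = -270.413°, normalized to (−180°, 180°] → 89.587°.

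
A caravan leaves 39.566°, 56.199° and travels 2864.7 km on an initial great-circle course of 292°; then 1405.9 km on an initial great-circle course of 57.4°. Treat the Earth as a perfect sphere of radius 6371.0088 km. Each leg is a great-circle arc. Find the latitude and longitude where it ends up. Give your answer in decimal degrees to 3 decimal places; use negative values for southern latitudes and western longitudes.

latitude 50.043°, longitude 38.576°

Apply the spherical direct solution leg by leg, carrying full precision between legs.
Leg 1: from (39.566°, 56.199°), δ = 2864.7/6371.0088 = 0.449646 rad, θ = 292° → φ = 44.360°, λ = 21.889°.
Leg 2: from (44.360°, 21.889°), δ = 1405.9/6371.0088 = 0.220671 rad, θ = 57.4° → φ = 50.043°, λ = 38.576°.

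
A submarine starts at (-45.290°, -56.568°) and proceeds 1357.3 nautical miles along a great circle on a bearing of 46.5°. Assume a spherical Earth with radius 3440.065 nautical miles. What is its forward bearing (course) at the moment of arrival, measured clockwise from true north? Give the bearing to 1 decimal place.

final bearing 35.3°

Central angle δ = d/R = 0.394556 rad.
With φ₁ = -45.290° = -0.790460 rad and θ = 46.5° = 0.811578 rad:
Applying the spherical law of cosines for sides, sin φ₂ = sin φ₁ cos δ + cos φ₁ sin δ cos θ = -0.469920, so φ₂ = -28.029°.
Then Δλ = atan2(0.196164, 0.589206) = 0.321388 rad, from sin θ sin δ cos φ₁ over cos δ − sin φ₁ sin φ₂.
λ₂ = λ₁ + Δλ = -38.154°.
The forward bearing on arrival equals the back-azimuth from the destination plus 180°.
Back-azimuth from P₂ (-28.0°, -38.2°) to P₁ (-45.3°, -56.6°), with Δλ' = λ₁ − λ₂ = -18.4°: atan2( sin Δλ' cos φ₁ , cos φ₂ sin φ₁ − sin φ₂ cos φ₁ cos Δλ' ) = 215.3°.
Final bearing = (215.3° + 180°) mod 360° = 35.3°.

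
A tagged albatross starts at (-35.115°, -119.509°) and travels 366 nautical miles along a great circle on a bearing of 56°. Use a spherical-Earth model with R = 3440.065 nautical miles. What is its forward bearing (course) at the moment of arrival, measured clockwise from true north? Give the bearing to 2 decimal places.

Central angle δ = d/R = 0.106393 rad.
Start latitude φ₁ = -0.612872 rad; initial bearing θ = 0.977384 rad.
sin φ₂ = sin φ₁ cos δ + cos φ₁ sin δ cos θ = (-0.575219)(0.994346) + (0.817999)(0.106193)(0.559193) = -0.523392
φ₂ = asin(-0.523392) = -0.550827 rad = -31.560°.
Then Δλ = atan2(0.072015, 0.693280) = 0.103504 rad, from sin θ sin δ cos φ₁ over cos δ − sin φ₁ sin φ₂.
λ₂ = λ₁ + Δλ = -113.579°.
The forward bearing on arrival equals the back-azimuth from the destination plus 180°.
Back-azimuth from P₂ (-31.56°, -113.58°) to P₁ (-35.12°, -119.51°), with Δλ' = λ₁ − λ₂ = -5.93°: atan2( sin Δλ' cos φ₁ , cos φ₂ sin φ₁ − sin φ₂ cos φ₁ cos Δλ' ) = 232.74°.
Final bearing = (232.74° + 180°) mod 360° = 52.74°.

final bearing 52.74°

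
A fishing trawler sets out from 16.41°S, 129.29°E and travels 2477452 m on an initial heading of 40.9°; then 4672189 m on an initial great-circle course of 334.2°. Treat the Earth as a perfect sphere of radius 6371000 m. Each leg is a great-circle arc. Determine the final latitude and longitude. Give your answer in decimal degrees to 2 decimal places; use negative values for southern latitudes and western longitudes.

Apply the spherical direct solution leg by leg, carrying full precision between legs.
Leg 1: from (-16.41°, 129.29°), δ = 2477452/6371000 = 0.388864 rad, θ = 40.9° → φ = 0.77°, λ = 143.66°.
Leg 2: from (0.77°, 143.66°), δ = 4672189/6371000 = 0.733353 rad, θ = 334.2° → φ = 37.78°, λ = 122.04°.

latitude 37.78°, longitude 122.04°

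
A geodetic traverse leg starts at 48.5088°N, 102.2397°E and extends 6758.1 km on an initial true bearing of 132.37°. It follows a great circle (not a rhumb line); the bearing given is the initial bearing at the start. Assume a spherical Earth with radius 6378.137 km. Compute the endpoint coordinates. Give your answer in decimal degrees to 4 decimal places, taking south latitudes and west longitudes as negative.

Central angle δ = d/R = 1.059573 rad.
Start latitude φ₁ = 0.846638 rad; initial bearing θ = 2.310292 rad.
sin φ₂ = sin φ₁ cos δ + cos φ₁ sin δ cos θ = (0.749057)(0.489245) + (0.662505)(0.872147)(-0.673916) = -0.022917
φ₂ = asin(-0.022917) = -0.022919 rad = -1.3132°.
Δλ = atan2( sin θ sin δ cos φ₁ , cos δ − sin φ₁ sin φ₂ ) = atan2(0.426885, 0.506411) = 0.700393 rad = 40.1296°.
Hence λ₂ = 102.2397° + 40.1296° = 142.3693°.

latitude -1.3132°, longitude 142.3693°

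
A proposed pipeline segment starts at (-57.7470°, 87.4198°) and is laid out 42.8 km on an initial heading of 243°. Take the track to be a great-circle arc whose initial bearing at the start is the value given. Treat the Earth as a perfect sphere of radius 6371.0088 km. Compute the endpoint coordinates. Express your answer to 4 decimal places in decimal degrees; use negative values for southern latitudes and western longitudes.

latitude -57.9201°, longitude 86.7740°

δ = 42.8/6371.0088 = 0.006718 rad (0.3849°).
Start latitude φ₁ = -1.007875 rad; initial bearing θ = 4.241150 rad.
Applying the spherical law of cosines for sides, sin φ₂ = sin φ₁ cos δ + cos φ₁ sin δ cos θ = -0.847308, so φ₂ = -57.9201°.
Then Δλ = atan2(-0.003194, 0.283409) = -0.011271 rad, from sin θ sin δ cos φ₁ over cos δ − sin φ₁ sin φ₂.
Hence λ₂ = 87.4198° + -0.6458° = 86.7740°.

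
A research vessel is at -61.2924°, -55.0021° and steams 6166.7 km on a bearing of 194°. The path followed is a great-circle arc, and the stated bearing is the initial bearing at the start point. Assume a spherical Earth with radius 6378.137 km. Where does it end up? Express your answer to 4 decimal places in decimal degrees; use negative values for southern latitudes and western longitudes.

latitude -61.8499°, longitude 149.9634°

δ = 6166.7/6378.137 = 0.966850 rad (55.3964°).
With φ₁ = -61.2924° = -1.069754 rad and θ = 194° = 3.385939 rad:
Destination latitude: φ₂ = arcsin( sin φ₁ cos δ + cos φ₁ sin δ cos θ ) = arcsin(-0.881715) = -61.8499°.
For the longitude increment, Δλ = atan2( sin θ sin δ cos φ₁, cos δ − sin φ₁ sin φ₂ ) = atan2(-0.095648, -0.205441) = -155.0345°.
λ₂ = -55.0021° + -155.0345° = -210.0366°, normalized to (−180°, 180°] → 149.9634°.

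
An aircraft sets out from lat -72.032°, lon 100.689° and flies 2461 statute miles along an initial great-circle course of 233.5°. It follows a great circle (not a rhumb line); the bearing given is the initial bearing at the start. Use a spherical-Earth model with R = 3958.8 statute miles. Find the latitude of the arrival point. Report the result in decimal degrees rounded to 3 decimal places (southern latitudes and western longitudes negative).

latitude -61.658°

The arc subtends δ = 2461/3958.8 = 0.621653 rad at the centre.
Converting: φ₁ = -1.257196 rad, θ = 4.075344 rad.
Applying the spherical law of cosines for sides, sin φ₂ = sin φ₁ cos δ + cos φ₁ sin δ cos θ = -0.880133, so φ₂ = -61.658°.
For the longitude increment, Δλ = atan2( sin θ sin δ cos φ₁, cos δ − sin φ₁ sin φ₂ ) = atan2(-0.144418, -0.024292) = -99.548°.
Hence λ₂ = 100.689° + -99.548° = 1.141°.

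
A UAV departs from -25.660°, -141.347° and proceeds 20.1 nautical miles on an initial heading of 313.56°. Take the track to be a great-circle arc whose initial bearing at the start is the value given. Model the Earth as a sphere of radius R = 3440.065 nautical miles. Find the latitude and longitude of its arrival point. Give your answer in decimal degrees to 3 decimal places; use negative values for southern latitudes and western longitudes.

latitude -25.429°, longitude -141.616°

Angular distance δ = d/R = 20.1 / 3440.065 = 0.005843 rad.
With φ₁ = -25.660° = -0.447851 rad and θ = 313.56° = 5.472654 rad:
Destination latitude: φ₂ = arcsin( sin φ₁ cos δ + cos φ₁ sin δ cos θ ) = arcsin(-0.429393) = -25.429°.
Δλ = atan2( sin θ sin δ cos φ₁ , cos δ − sin φ₁ sin φ₂ ) = atan2(-0.003816, 0.814043) = -0.004688 rad = -0.269°.
λ₂ = λ₁ + Δλ = -141.616°.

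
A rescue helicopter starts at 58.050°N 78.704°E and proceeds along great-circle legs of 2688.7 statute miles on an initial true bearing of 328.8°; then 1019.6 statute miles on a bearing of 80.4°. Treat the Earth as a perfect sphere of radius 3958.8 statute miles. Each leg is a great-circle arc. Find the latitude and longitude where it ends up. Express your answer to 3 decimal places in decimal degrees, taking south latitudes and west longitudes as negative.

Apply the spherical direct solution leg by leg, carrying full precision between legs.
Leg 1: from (58.050°, 78.704°), δ = 2688.7/3958.8 = 0.679170 rad, θ = 328.8° → φ = 70.830°, λ = -19.023°.
Leg 2: from (70.830°, -19.023°), δ = 1019.6/3958.8 = 0.257553 rad, θ = 80.4° → φ = 68.024°, λ = 23.131°.

latitude 68.024°, longitude 23.131°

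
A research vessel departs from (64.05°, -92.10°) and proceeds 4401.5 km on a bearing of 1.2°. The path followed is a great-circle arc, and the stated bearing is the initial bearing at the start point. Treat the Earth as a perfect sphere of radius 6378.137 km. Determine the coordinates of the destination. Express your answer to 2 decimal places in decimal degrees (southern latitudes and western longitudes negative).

latitude 76.40°, longitude 84.65°

Central angle δ = d/R = 0.690092 rad.
Converting: φ₁ = 1.117883 rad, θ = 0.020944 rad.
Destination latitude: φ₂ = arcsin( sin φ₁ cos δ + cos φ₁ sin δ cos θ ) = arcsin(0.971944) = 76.40°.
For the longitude increment, Δλ = atan2( sin θ sin δ cos φ₁, cos δ − sin φ₁ sin φ₂ ) = atan2(0.005834, -0.102761) = 176.75°.
λ₂ = -92.10° + 176.75° = 84.65°.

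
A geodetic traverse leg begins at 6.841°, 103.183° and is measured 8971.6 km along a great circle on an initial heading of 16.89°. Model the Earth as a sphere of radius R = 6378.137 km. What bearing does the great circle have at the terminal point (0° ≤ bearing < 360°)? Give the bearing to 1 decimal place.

δ = 8971.6/6378.137 = 1.406618 rad (80.5933°).
With φ₁ = 6.841° = 0.119398 rad and θ = 16.89° = 0.294786 rad:
Destination latitude: φ₂ = arcsin( sin φ₁ cos δ + cos φ₁ sin δ cos θ ) = arcsin(0.956745) = 73.086°.
Δλ = atan2( sin θ sin δ cos φ₁ , cos δ − sin φ₁ sin φ₂ ) = atan2(0.284588, 0.049480) = 1.398652 rad = 80.137°.
λ₂ = 103.183° + 80.137° = 183.320°, normalized to (−180°, 180°] → -176.680°.
The forward bearing on arrival equals the back-azimuth from the destination plus 180°.
Back-azimuth from P₂ (73.1°, -176.7°) to P₁ (6.8°, 103.2°), with Δλ' = λ₁ − λ₂ = 279.9°: atan2( sin Δλ' cos φ₁ , cos φ₂ sin φ₁ − sin φ₂ cos φ₁ cos Δλ' ) = 262.5°.
Final bearing = (262.5° + 180°) mod 360° = 82.5°.

final bearing 82.5°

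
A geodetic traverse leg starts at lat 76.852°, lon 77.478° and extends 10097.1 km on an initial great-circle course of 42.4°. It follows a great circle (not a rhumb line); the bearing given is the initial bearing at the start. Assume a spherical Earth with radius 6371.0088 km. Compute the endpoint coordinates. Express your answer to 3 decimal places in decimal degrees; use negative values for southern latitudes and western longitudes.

latitude 8.875°, longitude -145.554°

Central angle δ = d/R = 1.584851 rad.
With φ₁ = 76.852° = 1.341320 rad and θ = 42.4° = 0.740020 rad:
Applying the spherical law of cosines for sides, sin φ₂ = sin φ₁ cos δ + cos φ₁ sin δ cos θ = 0.154272, so φ₂ = 8.875°.
Then Δλ = atan2(0.153367, -0.164282) = 2.390545 rad, from sin θ sin δ cos φ₁ over cos δ − sin φ₁ sin φ₂.
λ₂ = 77.478° + 136.968° = 214.446°, normalized to (−180°, 180°] → -145.554°.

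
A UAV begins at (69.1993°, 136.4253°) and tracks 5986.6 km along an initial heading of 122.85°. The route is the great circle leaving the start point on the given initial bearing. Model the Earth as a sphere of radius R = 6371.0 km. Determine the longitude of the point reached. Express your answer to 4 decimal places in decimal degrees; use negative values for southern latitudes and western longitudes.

longitude -175.9566°

Central angle δ = d/R = 0.939664 rad.
With φ₁ = 69.1993° = 1.207756 rad and θ = 122.85° = 2.144137 rad:
Applying the spherical law of cosines for sides, sin φ₂ = sin φ₁ cos δ + cos φ₁ sin δ cos θ = 0.396077, so φ₂ = 23.3332°.
Then Δλ = atan2(0.240862, 0.219798) = 0.831093 rad, from sin θ sin δ cos φ₁ over cos δ − sin φ₁ sin φ₂.
λ₂ = 136.4253° + 47.6181° = 184.0434°, normalized to (−180°, 180°] → -175.9566°.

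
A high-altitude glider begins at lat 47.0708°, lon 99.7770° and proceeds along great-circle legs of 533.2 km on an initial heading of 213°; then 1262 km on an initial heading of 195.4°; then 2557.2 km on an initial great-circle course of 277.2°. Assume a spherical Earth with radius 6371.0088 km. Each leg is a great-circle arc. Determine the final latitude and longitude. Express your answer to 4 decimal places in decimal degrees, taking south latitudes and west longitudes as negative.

Apply the spherical direct solution leg by leg, carrying full precision between legs.
Leg 1: from (47.0708°, 99.7770°), δ = 533.2/6371.0088 = 0.083692 rad, θ = 213° → φ = 42.9910°, λ = 96.2084°.
Leg 2: from (42.9910°, 96.2084°), δ = 1262/6371.0088 = 0.198085 rad, θ = 195.4° → φ = 31.9900°, λ = 92.6758°.
Leg 3: from (31.9900°, 92.6758°), δ = 2557.2/6371.0088 = 0.401381 rad, θ = 277.2° → φ = 31.9512°, λ = 65.4939°.

latitude 31.9512°, longitude 65.4939°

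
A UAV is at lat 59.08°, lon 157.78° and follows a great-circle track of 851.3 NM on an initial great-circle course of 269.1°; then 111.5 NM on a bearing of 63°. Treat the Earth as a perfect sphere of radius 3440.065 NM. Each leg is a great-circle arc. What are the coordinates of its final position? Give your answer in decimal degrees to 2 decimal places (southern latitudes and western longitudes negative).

Apply the spherical direct solution leg by leg, carrying full precision between legs.
Leg 1: from (59.08°, 157.78°), δ = 851.3/3440.065 = 0.247466 rad, θ = 269.1° → φ = 56.08°, λ = 131.75°.
Leg 2: from (56.08°, 131.75°), δ = 111.5/3440.065 = 0.032412 rad, θ = 63° → φ = 56.88°, λ = 134.78°.

latitude 56.88°, longitude 134.78°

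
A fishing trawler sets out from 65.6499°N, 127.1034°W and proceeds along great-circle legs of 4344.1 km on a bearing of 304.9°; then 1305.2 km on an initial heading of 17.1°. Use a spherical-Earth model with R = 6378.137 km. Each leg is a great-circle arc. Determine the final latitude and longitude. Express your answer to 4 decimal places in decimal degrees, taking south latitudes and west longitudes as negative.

Apply the spherical direct solution leg by leg, carrying full precision between legs.
Leg 1: from (65.6499°, -127.1034°), δ = 4344.1/6378.137 = 0.681092 rad, θ = 304.9° → φ = 58.9048°, λ = 142.0221°.
Leg 2: from (58.9048°, 142.0221°), δ = 1305.2/6378.137 = 0.204637 rad, θ = 17.1° → φ = 69.8434°, λ = 152.0079°.

latitude 69.8434°, longitude 152.0079°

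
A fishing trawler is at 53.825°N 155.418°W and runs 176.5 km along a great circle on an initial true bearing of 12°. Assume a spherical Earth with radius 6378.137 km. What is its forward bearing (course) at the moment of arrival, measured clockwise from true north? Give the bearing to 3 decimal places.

final bearing 12.473°

Angular distance δ = d/R = 176.5 / 6378.137 = 0.027673 rad.
With φ₁ = 53.825° = 0.939423 rad and θ = 12° = 0.209440 rad:
Applying the spherical law of cosines for sides, sin φ₂ = sin φ₁ cos δ + cos φ₁ sin δ cos θ = 0.822884, so φ₂ = 55.375°.
For the longitude increment, Δλ = atan2( sin θ sin δ cos φ₁, cos δ − sin φ₁ sin φ₂ ) = atan2(0.003396, 0.335371) = 0.580°.
λ₂ = λ₁ + Δλ = -154.838°.
The forward bearing on arrival equals the back-azimuth from the destination plus 180°.
Back-azimuth from P₂ (55.375°, -154.838°) to P₁ (53.825°, -155.418°), with Δλ' = λ₁ − λ₂ = -0.580°: atan2( sin Δλ' cos φ₁ , cos φ₂ sin φ₁ − sin φ₂ cos φ₁ cos Δλ' ) = 192.473°.
Final bearing = (192.473° + 180°) mod 360° = 12.473°.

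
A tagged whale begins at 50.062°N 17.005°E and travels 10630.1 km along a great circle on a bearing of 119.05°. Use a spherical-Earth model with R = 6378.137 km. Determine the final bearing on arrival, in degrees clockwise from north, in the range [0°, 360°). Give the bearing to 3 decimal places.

final bearing 142.576°

δ = 10630.1/6378.137 = 1.666647 rad (95.4918°).
Converting: φ₁ = 0.873747 rad, θ = 2.077814 rad.
sin φ₂ = sin φ₁ cos δ + cos φ₁ sin δ cos θ = (0.766740)(-0.095704) + (0.641958)(0.995410)(-0.485573) = -0.383666
φ₂ = asin(-0.383666) = -0.393763 rad = -22.561°.
For the longitude increment, Δλ = atan2( sin θ sin δ cos φ₁, cos δ − sin φ₁ sin φ₂ ) = atan2(0.558622, 0.198469) = 70.441°.
Hence λ₂ = 17.005° + 70.441° = 87.446°.
The forward bearing on arrival equals the back-azimuth from the destination plus 180°.
Back-azimuth from P₂ (-22.561°, 87.446°) to P₁ (50.062°, 17.005°), with Δλ' = λ₁ − λ₂ = -70.441°: atan2( sin Δλ' cos φ₁ , cos φ₂ sin φ₁ − sin φ₂ cos φ₁ cos Δλ' ) = 322.576°.
Final bearing = (322.576° + 180°) mod 360° = 142.576°.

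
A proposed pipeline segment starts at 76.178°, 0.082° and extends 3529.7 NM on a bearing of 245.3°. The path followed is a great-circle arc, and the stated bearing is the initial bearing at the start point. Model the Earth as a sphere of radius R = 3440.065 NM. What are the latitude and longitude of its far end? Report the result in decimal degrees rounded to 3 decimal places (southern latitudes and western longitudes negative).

The arc subtends δ = 3529.7/3440.065 = 1.026056 rad at the centre.
Start latitude φ₁ = 1.329557 rad; initial bearing θ = 4.281293 rad.
Applying the spherical law of cosines for sides, sin φ₂ = sin φ₁ cos δ + cos φ₁ sin δ cos θ = 0.417809, so φ₂ = 24.696°.
For the longitude increment, Δλ = atan2( sin θ sin δ cos φ₁, cos δ − sin φ₁ sin φ₂ ) = atan2(-0.185633, 0.112486) = -58.786°.
Hence λ₂ = 0.082° + -58.786° = -58.704°.

latitude 24.696°, longitude -58.704°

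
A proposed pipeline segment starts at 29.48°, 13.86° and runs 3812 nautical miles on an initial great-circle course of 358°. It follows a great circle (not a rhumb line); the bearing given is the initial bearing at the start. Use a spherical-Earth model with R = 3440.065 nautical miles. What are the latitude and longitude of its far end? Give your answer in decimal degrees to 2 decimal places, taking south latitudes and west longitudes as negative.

Angular distance δ = d/R = 3812 / 3440.065 = 1.108119 rad.
With φ₁ = 29.48° = 0.514523 rad and θ = 358° = 6.248279 rad:
sin φ₂ = sin φ₁ cos δ + cos φ₁ sin δ cos θ = (0.492120)(0.446346) + (0.870528)(0.894861)(0.999391) = 0.998182
φ₂ = asin(0.998182) = 1.510484 rad = 86.54°.
Δλ = atan2( sin θ sin δ cos φ₁ , cos δ − sin φ₁ sin φ₂ ) = atan2(-0.027187, -0.044879) = -2.596935 rad = -148.79°.
Hence λ₂ = 13.86° + -148.79° = -134.93°.

latitude 86.54°, longitude -134.93°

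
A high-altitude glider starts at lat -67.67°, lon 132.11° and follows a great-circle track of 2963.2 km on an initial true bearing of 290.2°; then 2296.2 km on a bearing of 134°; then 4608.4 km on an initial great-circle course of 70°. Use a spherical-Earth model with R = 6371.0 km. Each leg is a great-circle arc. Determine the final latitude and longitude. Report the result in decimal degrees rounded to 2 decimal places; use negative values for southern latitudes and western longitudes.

latitude -33.15°, longitude 170.68°

Apply the spherical direct solution leg by leg, carrying full precision between legs.
Leg 1: from (-67.67°, 132.11°), δ = 2963.2/6371 = 0.465108 rad, θ = 290.2° → φ = -50.17°, λ = 91.03°.
Leg 2: from (-50.17°, 91.03°), δ = 2296.2/6371 = 0.360414 rad, θ = 134° → φ = -61.10°, λ = 122.70°.
Leg 3: from (-61.10°, 122.70°), δ = 4608.4/6371 = 0.723340 rad, θ = 70° → φ = -33.15°, λ = 170.68°.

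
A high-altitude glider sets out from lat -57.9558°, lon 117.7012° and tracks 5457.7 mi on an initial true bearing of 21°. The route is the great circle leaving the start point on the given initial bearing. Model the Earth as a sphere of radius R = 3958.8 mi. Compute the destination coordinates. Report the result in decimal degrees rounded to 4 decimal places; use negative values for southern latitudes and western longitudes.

latitude 18.9246°, longitude 139.5323°

Central angle δ = d/R = 1.378625 rad.
Converting: φ₁ = -1.011520 rad, θ = 0.366519 rad.
sin φ₂ = sin φ₁ cos δ + cos φ₁ sin δ cos θ = (-0.847639)(0.190991) + (0.530573)(0.981592)(0.933580) = 0.324323
φ₂ = asin(0.324323) = 0.330296 rad = 18.9246°.
Δλ = atan2( sin θ sin δ cos φ₁ , cos δ − sin φ₁ sin φ₂ ) = atan2(0.186640, 0.465900) = 0.381025 rad = 21.8311°.
Hence λ₂ = 117.7012° + 21.8311° = 139.5323°.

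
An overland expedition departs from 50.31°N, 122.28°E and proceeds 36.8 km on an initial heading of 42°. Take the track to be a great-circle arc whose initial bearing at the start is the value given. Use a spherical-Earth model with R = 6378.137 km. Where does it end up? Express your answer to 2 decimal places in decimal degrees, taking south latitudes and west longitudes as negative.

Central angle δ = d/R = 0.005770 rad.
Start latitude φ₁ = 0.878075 rad; initial bearing θ = 0.733038 rad.
sin φ₂ = sin φ₁ cos δ + cos φ₁ sin δ cos θ = (0.769511)(0.999983) + (0.638634)(0.005770)(0.743145) = 0.772236
φ₂ = asin(0.772236) = 0.882354 rad = 50.56°.
Δλ = atan2( sin θ sin δ cos φ₁ , cos δ − sin φ₁ sin φ₂ ) = atan2(0.002466, 0.405739) = 0.006077 rad = 0.35°.
Hence λ₂ = 122.28° + 0.35° = 122.63°.

latitude 50.56°, longitude 122.63°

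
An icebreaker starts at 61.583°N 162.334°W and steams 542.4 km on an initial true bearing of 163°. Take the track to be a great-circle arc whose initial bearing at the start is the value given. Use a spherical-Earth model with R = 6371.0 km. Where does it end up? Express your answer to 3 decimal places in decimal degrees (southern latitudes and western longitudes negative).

Central angle δ = d/R = 0.085136 rad.
With φ₁ = 61.583° = 1.074826 rad and θ = 163° = 2.844887 rad:
Destination latitude: φ₂ = arcsin( sin φ₁ cos δ + cos φ₁ sin δ cos θ ) = arcsin(0.837624) = 56.890°.
Then Δλ = atan2(0.011831, 0.259681) = 0.045529 rad, from sin θ sin δ cos φ₁ over cos δ − sin φ₁ sin φ₂.
Hence λ₂ = -162.334° + 2.609° = -159.725°.

latitude 56.890°, longitude -159.725°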